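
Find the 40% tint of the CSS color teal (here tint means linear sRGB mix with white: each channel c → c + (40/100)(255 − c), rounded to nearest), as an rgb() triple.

rgb(102, 179, 179)

CSS teal is rgb(0, 128, 128).
Per channel, c → c + 0.4(255 − c):
  R: 0 + 0.4×(255−0) = 0 + 102 = 102 → 102
  G: 128 + 50.8 = 178.8 → 179
  B: 128 + 0.4×(255−128) = 128 + 50.8 = 178.8 → 179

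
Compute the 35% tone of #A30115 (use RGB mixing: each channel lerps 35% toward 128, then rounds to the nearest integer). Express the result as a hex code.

#A30115 is rgb(163, 1, 21).
Lerp each channel 35% toward 128:
  R: 163 + 0.35×(128−163) = 163 − 12.25 = 150.75 → 151
  G: 1 + 0.35×(128−1) = 1 + 44.45 = 45.45 → 45
  B: 21 + 37.45 = 58.45 → 58
rgb(151, 45, 58) = #972D3A.

#972D3A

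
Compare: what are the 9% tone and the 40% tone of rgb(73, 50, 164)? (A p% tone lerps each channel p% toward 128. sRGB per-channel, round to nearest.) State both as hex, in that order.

9% tone:
  R: 73 + 0.09×(128−73) = 73 + 4.95 = 77.95 → 78
  G: 50 + 7.02 = 57.02 → 57
  B: 164 + 0.09×(128−164) = 164 − 3.24 = 160.76 → 161
  → #4E39A1
40% tone:
  R: 73 + 22 = 95 → 95
  G: 50 + 0.4×(128−50) = 50 + 31.2 = 81.2 → 81
  B: 164 + 0.4×(128−164) = 164 − 14.4 = 149.6 → 150
  → #5F5196

#4E39A1, #5F5196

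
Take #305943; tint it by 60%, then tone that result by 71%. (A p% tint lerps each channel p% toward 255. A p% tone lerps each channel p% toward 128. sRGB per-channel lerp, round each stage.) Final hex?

#305943 is rgb(48, 89, 67).
Lerp each channel 60% toward 255:
  R: 48 + 124.2 = 172.2 → 172
  G: 89 + 99.6 = 188.6 → 189
  B: 67 + 112.8 = 179.8 → 180
After the tint: rgb(172, 189, 180) = #ACBDB4.
A 71% tone moves each channel 71% toward 128:
  R: 172 + 0.71×(128−172) = 172 − 31.24 = 140.76 → 141
  G: 189 + 0.71×(128−189) = 189 − 43.31 = 145.69 → 146
  B: 180 − 36.92 = 143.08 → 143
rgb(141, 146, 143) = #8D928F.

#8D928F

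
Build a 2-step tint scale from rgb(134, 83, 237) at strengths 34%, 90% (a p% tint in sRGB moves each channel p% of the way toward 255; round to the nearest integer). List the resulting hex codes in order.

34%: (134 + 41.14 = 175.14→175, 83 + 58.48 = 141.48→141, 237 + 6.12 = 243.12→243) → #af8df3
90%: (134 + 108.9 = 242.9→243, 83 + 154.8 = 237.8→238, 237 + 16.2 = 253.2→253) → #f3eefd

#af8df3, #f3eefd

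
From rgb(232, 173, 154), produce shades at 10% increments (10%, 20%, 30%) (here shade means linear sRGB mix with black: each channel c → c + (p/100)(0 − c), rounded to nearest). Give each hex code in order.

#d19c8b, #ba8a7b, #a2796c

10%: (232 − 23.2 = 208.8→209, 173 − 17.3 = 155.7→156, 154 − 15.4 = 138.6→139) → #d19c8b
20%: (232 − 46.4 = 185.6→186, 173 − 34.6 = 138.4→138, 154 − 30.8 = 123.2→123) → #ba8a7b
30%: (232 − 69.6 = 162.4→162, 173 − 51.9 = 121.1→121, 154 − 46.2 = 107.8→108) → #a2796c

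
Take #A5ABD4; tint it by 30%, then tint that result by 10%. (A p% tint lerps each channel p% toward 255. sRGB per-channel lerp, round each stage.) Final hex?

#A5ABD4 is rgb(165, 171, 212).
A 30% tint moves each channel 30% toward 255:
  R: 165 + 0.3×(255−165) = 165 + 27 = 192 → 192
  G: 171 + 0.3×(255−171) = 171 + 25.2 = 196.2 → 196
  B: 212 + 0.3×(255−212) = 212 + 12.9 = 224.9 → 225
After the tint: rgb(192, 196, 225) = #C0C4E1.
A 10% tint moves each channel 10% toward 255:
  R: 192 + 0.1×(255−192) = 192 + 6.3 = 198.3 → 198
  G: 196 + 0.1×(255−196) = 196 + 5.9 = 201.9 → 202
  B: 225 + 0.1×(255−225) = 225 + 3 = 228 → 228
rgb(198, 202, 228) = #C6CAE4.

#C6CAE4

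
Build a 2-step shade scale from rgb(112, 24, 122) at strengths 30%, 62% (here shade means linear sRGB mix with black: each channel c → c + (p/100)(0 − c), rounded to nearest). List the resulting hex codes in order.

30%: (112 − 33.6 = 78.4→78, 24 − 7.2 = 16.8→17, 122 − 36.6 = 85.4→85) → #4E1155
62%: (112 − 69.44 = 42.56→43, 24 − 14.88 = 9.12→9, 122 − 75.64 = 46.36→46) → #2B092E

#4E1155, #2B092E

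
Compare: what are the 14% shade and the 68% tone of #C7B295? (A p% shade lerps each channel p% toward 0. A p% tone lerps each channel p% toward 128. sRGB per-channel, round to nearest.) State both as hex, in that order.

#AB9980, #979087

#C7B295 is rgb(199, 178, 149).
14% shade:
  R: 199 + 0.14×(0−199) = 199 − 27.86 = 171.14 → 171
  G: 178 + 0.14×(0−178) = 178 − 24.92 = 153.08 → 153
  B: 149 + 0.14×(0−149) = 149 − 20.86 = 128.14 → 128
  → #AB9980
68% tone:
  R: 199 − 48.28 = 150.72 → 151
  G: 178 − 34 = 144 → 144
  B: 149 − 14.28 = 134.72 → 135
  → #979087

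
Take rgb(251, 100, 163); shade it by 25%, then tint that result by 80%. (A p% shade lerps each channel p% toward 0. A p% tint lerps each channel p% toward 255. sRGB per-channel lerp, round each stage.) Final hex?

A 25% shade moves each channel 25% toward 0:
  R: 251 + 0.25×(0−251) = 251 − 62.75 = 188.25 → 188
  G: 100 − 25 = 75 → 75
  B: 163 + 0.25×(0−163) = 163 − 40.75 = 122.25 → 122
After the shade: rgb(188, 75, 122) = #BC4B7A.
Lerp each channel 80% toward 255:
  R: 188 + 53.6 = 241.6 → 242
  G: 75 + 144 = 219 → 219
  B: 122 + 106.4 = 228.4 → 228
rgb(242, 219, 228) = #F2DBE4.

#F2DBE4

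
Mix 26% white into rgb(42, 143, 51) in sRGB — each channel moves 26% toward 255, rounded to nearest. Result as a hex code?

Per channel, c → c + 0.26(255 − c):
  R: 42 + 55.38 = 97.38 → 97
  G: 143 + 29.12 = 172.12 → 172
  B: 51 + 0.26×(255−51) = 51 + 53.04 = 104.04 → 104
rgb(97, 172, 104) = #61ac68.

#61ac68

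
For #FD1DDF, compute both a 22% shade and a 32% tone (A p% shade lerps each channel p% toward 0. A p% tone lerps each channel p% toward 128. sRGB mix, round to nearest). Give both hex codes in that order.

#C517AE, #D53DC1

#FD1DDF is rgb(253, 29, 223).
22% shade:
  R: 253 − 55.66 = 197.34 → 197
  G: 29 + 0.22×(0−29) = 29 − 6.38 = 22.62 → 23
  B: 223 + 0.22×(0−223) = 223 − 49.06 = 173.94 → 174
  → #C517AE
32% tone:
  R: 253 + 0.32×(128−253) = 253 − 40 = 213 → 213
  G: 29 + 31.68 = 60.68 → 61
  B: 223 + 0.32×(128−223) = 223 − 30.4 = 192.6 → 193
  → #D53DC1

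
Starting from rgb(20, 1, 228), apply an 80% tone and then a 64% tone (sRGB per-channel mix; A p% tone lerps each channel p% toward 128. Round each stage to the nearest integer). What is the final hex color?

#787787

Lerp each channel 80% toward 128:
  R: 20 + 86.4 = 106.4 → 106
  G: 1 + 0.8×(128−1) = 1 + 101.6 = 102.6 → 103
  B: 228 − 80 = 148 → 148
After the tone: rgb(106, 103, 148) = #6a6794.
Per channel, c → c + 0.64(128 − c):
  R: 106 + 14.08 = 120.08 → 120
  G: 103 + 16 = 119 → 119
  B: 148 − 12.8 = 135.2 → 135
rgb(120, 119, 135) = #787787.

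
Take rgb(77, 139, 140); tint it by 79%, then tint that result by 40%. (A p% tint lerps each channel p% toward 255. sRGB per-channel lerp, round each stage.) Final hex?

#E9F1F1

Per channel, c → c + 0.79(255 − c):
  R: 77 + 140.62 = 217.62 → 218
  G: 139 + 91.64 = 230.64 → 231
  B: 140 + 90.85 = 230.85 → 231
After the tint: rgb(218, 231, 231) = #DAE7E7.
Lerp each channel 40% toward 255:
  R: 218 + 0.4×(255−218) = 218 + 14.8 = 232.8 → 233
  G: 231 + 0.4×(255−231) = 231 + 9.6 = 240.6 → 241
  B: 231 + 9.6 = 240.6 → 241
rgb(233, 241, 241) = #E9F1F1.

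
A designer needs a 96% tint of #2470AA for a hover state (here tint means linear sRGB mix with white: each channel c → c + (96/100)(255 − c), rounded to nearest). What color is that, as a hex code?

#2470AA is rgb(36, 112, 170).
Per channel, c → c + 0.96(255 − c):
  R: 36 + 0.96×(255−36) = 36 + 210.24 = 246.24 → 246
  G: 112 + 0.96×(255−112) = 112 + 137.28 = 249.28 → 249
  B: 170 + 81.6 = 251.6 → 252
rgb(246, 249, 252) = #F6F9FC.

#F6F9FC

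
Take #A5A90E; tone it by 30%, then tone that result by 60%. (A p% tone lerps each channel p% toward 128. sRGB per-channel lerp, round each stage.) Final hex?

#A5A90E is rgb(165, 169, 14).
A 30% tone moves each channel 30% toward 128:
  R: 165 + 0.3×(128−165) = 165 − 11.1 = 153.9 → 154
  G: 169 + 0.3×(128−169) = 169 − 12.3 = 156.7 → 157
  B: 14 + 34.2 = 48.2 → 48
After the tone: rgb(154, 157, 48) = #9A9D30.
Lerp each channel 60% toward 128:
  R: 154 + 0.6×(128−154) = 154 − 15.6 = 138.4 → 138
  G: 157 − 17.4 = 139.6 → 140
  B: 48 + 48 = 96 → 96
rgb(138, 140, 96) = #8A8C60.

#8A8C60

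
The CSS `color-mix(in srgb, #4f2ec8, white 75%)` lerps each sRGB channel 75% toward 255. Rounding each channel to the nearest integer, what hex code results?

#d3cbf1

#4f2ec8 is rgb(79, 46, 200).
A 75% tint moves each channel 75% toward 255:
  R: 79 + 0.75×(255−79) = 79 + 132 = 211 → 211
  G: 46 + 156.75 = 202.75 → 203
  B: 200 + 41.25 = 241.25 → 241
rgb(211, 203, 241) = #d3cbf1.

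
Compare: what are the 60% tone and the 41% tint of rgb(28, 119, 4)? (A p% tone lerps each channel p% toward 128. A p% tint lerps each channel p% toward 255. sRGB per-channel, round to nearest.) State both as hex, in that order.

#587C4E, #79AF6B

60% tone:
  R: 28 + 60 = 88 → 88
  G: 119 + 5.4 = 124.4 → 124
  B: 4 + 74.4 = 78.4 → 78
  → #587C4E
41% tint:
  R: 28 + 0.41×(255−28) = 28 + 93.07 = 121.07 → 121
  G: 119 + 0.41×(255−119) = 119 + 55.76 = 174.76 → 175
  B: 4 + 0.41×(255−4) = 4 + 102.91 = 106.91 → 107
  → #79AF6B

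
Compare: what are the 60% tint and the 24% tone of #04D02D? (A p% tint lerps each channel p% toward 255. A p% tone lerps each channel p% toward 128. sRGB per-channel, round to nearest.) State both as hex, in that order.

#04D02D is rgb(4, 208, 45).
60% tint:
  R: 4 + 0.6×(255−4) = 4 + 150.6 = 154.6 → 155
  G: 208 + 0.6×(255−208) = 208 + 28.2 = 236.2 → 236
  B: 45 + 126 = 171 → 171
  → #9BECAB
24% tone:
  R: 4 + 29.76 = 33.76 → 34
  G: 208 + 0.24×(128−208) = 208 − 19.2 = 188.8 → 189
  B: 45 + 19.92 = 64.92 → 65
  → #22BD41

#9BECAB, #22BD41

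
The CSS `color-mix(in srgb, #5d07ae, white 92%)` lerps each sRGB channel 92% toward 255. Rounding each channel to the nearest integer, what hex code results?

#5d07ae is rgb(93, 7, 174).
A 92% tint moves each channel 92% toward 255:
  R: 93 + 149.04 = 242.04 → 242
  G: 7 + 228.16 = 235.16 → 235
  B: 174 + 0.92×(255−174) = 174 + 74.52 = 248.52 → 249
rgb(242, 235, 249) = #f2ebf9.

#f2ebf9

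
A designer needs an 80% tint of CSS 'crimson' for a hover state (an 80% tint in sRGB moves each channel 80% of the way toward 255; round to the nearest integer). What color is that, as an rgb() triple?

CSS crimson is rgb(220, 20, 60).
Lerp each channel 80% toward 255:
  R: 220 + 28 = 248 → 248
  G: 20 + 188 = 208 → 208
  B: 60 + 156 = 216 → 216

rgb(248, 208, 216)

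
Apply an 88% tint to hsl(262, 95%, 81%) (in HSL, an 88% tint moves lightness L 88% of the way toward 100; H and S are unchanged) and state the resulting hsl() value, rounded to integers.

hsl(262, 95%, 98%)

L moves 88% from 81 toward 100: 81 + 16.72 = 97.72 → 98.
H and S are unchanged.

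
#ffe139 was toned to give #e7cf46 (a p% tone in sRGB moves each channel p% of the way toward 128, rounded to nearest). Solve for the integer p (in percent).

19%

#ffe139 is rgb(255, 225, 57); #e7cf46 is rgb(231, 207, 70).
On the R channel (widest range): 231 ≈ 255 + (p/100)(128 − 255), so p ≈ 100×(231 − 255)/(128 − 255) = -2400/-127 = 18.90.
p = 19 reproduces all three channels after rounding.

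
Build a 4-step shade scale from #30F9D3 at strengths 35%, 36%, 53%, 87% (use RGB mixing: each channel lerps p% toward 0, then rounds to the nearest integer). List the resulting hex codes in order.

#1FA289, #1F9F87, #177563, #06201B

#30F9D3 is rgb(48, 249, 211).
35%: (48 − 16.8 = 31.2→31, 249 − 87.15 = 161.85→162, 211 − 73.85 = 137.15→137) → #1FA289
36%: (48 − 17.28 = 30.72→31, 249 − 89.64 = 159.36→159, 211 − 75.96 = 135.04→135) → #1F9F87
53%: (48 − 25.44 = 22.56→23, 249 − 131.97 = 117.03→117, 211 − 111.83 = 99.17→99) → #177563
87%: (48 − 41.76 = 6.24→6, 249 − 216.63 = 32.37→32, 211 − 183.57 = 27.43→27) → #06201B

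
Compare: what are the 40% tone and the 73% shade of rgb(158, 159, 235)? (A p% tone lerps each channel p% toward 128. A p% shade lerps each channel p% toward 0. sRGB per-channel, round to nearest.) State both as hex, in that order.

#9293C0, #2B2B3F

40% tone:
  R: 158 + 0.4×(128−158) = 158 − 12 = 146 → 146
  G: 159 + 0.4×(128−159) = 159 − 12.4 = 146.6 → 147
  B: 235 + 0.4×(128−235) = 235 − 42.8 = 192.2 → 192
  → #9293C0
73% shade:
  R: 158 + 0.73×(0−158) = 158 − 115.34 = 42.66 → 43
  G: 159 + 0.73×(0−159) = 159 − 116.07 = 42.93 → 43
  B: 235 + 0.73×(0−235) = 235 − 171.55 = 63.45 → 63
  → #2B2B3F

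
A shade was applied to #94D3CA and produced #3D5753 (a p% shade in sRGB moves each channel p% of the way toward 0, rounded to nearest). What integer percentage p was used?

#94D3CA is rgb(148, 211, 202); #3D5753 is rgb(61, 87, 83).
On the G channel (widest range): 87 ≈ 211 + (p/100)(0 − 211), so p ≈ 100×(87 − 211)/(0 − 211) = -12400/-211 = 58.77.
p = 59 reproduces all three channels after rounding.

59%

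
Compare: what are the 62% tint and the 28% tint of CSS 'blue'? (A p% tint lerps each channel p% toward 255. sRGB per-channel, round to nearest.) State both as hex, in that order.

#9e9eff, #4747ff

CSS blue is rgb(0, 0, 255).
62% tint:
  R: 0 + 0.62×(255−0) = 0 + 158.1 = 158.1 → 158
  G: 0 + 0.62×(255−0) = 0 + 158.1 = 158.1 → 158
  B: 255 + 0 = 255 → 255
  → #9e9eff
28% tint:
  R: 0 + 71.4 = 71.4 → 71
  G: 0 + 71.4 = 71.4 → 71
  B: 255 + 0.28×(255−255) = 255 + 0 = 255 → 255
  → #4747ff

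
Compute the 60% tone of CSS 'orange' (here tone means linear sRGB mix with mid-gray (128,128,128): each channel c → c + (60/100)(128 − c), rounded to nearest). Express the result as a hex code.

CSS orange is rgb(255, 165, 0).
Per channel, c → c + 0.6(128 − c):
  R: 255 + 0.6×(128−255) = 255 − 76.2 = 178.8 → 179
  G: 165 − 22.2 = 142.8 → 143
  B: 0 + 0.6×(128−0) = 0 + 76.8 = 76.8 → 77
rgb(179, 143, 77) = #B38F4D.

#B38F4D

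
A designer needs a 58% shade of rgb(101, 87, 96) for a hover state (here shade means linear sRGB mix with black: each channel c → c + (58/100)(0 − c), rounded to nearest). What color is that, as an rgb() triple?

rgb(42, 37, 40)

A 58% shade moves each channel 58% toward 0:
  R: 101 + 0.58×(0−101) = 101 − 58.58 = 42.42 → 42
  G: 87 − 50.46 = 36.54 → 37
  B: 96 − 55.68 = 40.32 → 40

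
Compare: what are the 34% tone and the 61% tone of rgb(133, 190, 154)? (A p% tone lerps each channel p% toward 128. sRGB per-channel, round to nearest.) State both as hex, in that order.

34% tone:
  R: 133 + 0.34×(128−133) = 133 − 1.7 = 131.3 → 131
  G: 190 − 21.08 = 168.92 → 169
  B: 154 + 0.34×(128−154) = 154 − 8.84 = 145.16 → 145
  → #83a991
61% tone:
  R: 133 + 0.61×(128−133) = 133 − 3.05 = 129.95 → 130
  G: 190 − 37.82 = 152.18 → 152
  B: 154 + 0.61×(128−154) = 154 − 15.86 = 138.14 → 138
  → #82988a

#83a991, #82988a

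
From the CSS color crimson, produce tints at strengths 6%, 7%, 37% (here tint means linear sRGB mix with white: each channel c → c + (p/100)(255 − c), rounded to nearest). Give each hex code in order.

#DE2248, #DE244A, #E96B84

CSS crimson is rgb(220, 20, 60).
6%: (220 + 2.1 = 222.1→222, 20 + 14.1 = 34.1→34, 60 + 11.7 = 71.7→72) → #DE2248
7%: (220 + 2.45 = 222.45→222, 20 + 16.45 = 36.45→36, 60 + 13.65 = 73.65→74) → #DE244A
37%: (220 + 12.95 = 232.95→233, 20 + 86.95 = 106.95→107, 60 + 72.15 = 132.15→132) → #E96B84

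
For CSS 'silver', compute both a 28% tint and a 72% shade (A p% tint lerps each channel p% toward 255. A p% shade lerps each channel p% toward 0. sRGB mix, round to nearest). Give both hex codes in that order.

CSS silver is rgb(192, 192, 192).
28% tint:
  R: 192 + 0.28×(255−192) = 192 + 17.64 = 209.64 → 210
  G: 192 + 0.28×(255−192) = 192 + 17.64 = 209.64 → 210
  B: 192 + 0.28×(255−192) = 192 + 17.64 = 209.64 → 210
  → #d2d2d2
72% shade:
  R: 192 − 138.24 = 53.76 → 54
  G: 192 + 0.72×(0−192) = 192 − 138.24 = 53.76 → 54
  B: 192 + 0.72×(0−192) = 192 − 138.24 = 53.76 → 54
  → #363636

#d2d2d2, #363636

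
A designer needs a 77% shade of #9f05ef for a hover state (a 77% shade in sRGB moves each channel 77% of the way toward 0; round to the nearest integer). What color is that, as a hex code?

#250137

#9f05ef is rgb(159, 5, 239).
Per channel, c → c + 0.77(0 − c):
  R: 159 + 0.77×(0−159) = 159 − 122.43 = 36.57 → 37
  G: 5 + 0.77×(0−5) = 5 − 3.85 = 1.15 → 1
  B: 239 + 0.77×(0−239) = 239 − 184.03 = 54.97 → 55
rgb(37, 1, 55) = #250137.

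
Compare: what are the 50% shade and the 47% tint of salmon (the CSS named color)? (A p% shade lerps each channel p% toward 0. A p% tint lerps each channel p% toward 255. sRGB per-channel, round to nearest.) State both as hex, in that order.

CSS salmon is rgb(250, 128, 114).
50% shade:
  R: 250 − 125 = 125 → 125
  G: 128 − 64 = 64 → 64
  B: 114 + 0.5×(0−114) = 114 − 57 = 57 → 57
  → #7d4039
47% tint:
  R: 250 + 0.47×(255−250) = 250 + 2.35 = 252.35 → 252
  G: 128 + 0.47×(255−128) = 128 + 59.69 = 187.69 → 188
  B: 114 + 66.27 = 180.27 → 180
  → #fcbcb4

#7d4039, #fcbcb4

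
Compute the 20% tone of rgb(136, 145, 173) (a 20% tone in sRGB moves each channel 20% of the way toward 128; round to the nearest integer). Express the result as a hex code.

Lerp each channel 20% toward 128:
  R: 136 − 1.6 = 134.4 → 134
  G: 145 + 0.2×(128−145) = 145 − 3.4 = 141.6 → 142
  B: 173 + 0.2×(128−173) = 173 − 9 = 164 → 164
rgb(134, 142, 164) = #868ea4.

#868ea4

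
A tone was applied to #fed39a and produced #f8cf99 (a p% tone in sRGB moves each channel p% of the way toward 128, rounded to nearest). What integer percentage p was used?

#fed39a is rgb(254, 211, 154); #f8cf99 is rgb(248, 207, 153).
On the R channel (widest range): 248 ≈ 254 + (p/100)(128 − 254), so p ≈ 100×(248 − 254)/(128 − 254) = -600/-126 = 4.76.
p = 5 reproduces all three channels after rounding.

5%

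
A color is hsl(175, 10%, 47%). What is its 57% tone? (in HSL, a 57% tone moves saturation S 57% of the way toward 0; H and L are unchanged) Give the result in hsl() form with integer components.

S moves 57% from 10 toward 0: 10 − 5.7 = 4.3 → 4.
H and L are unchanged.

hsl(175, 4%, 47%)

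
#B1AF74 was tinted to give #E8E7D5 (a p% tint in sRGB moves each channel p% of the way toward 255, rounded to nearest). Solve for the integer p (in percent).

#B1AF74 is rgb(177, 175, 116); #E8E7D5 is rgb(232, 231, 213).
On the B channel (widest range): 213 ≈ 116 + (p/100)(255 − 116), so p ≈ 100×(213 − 116)/(255 − 116) = 9700/139 = 69.78.
p = 70 reproduces all three channels after rounding.

70%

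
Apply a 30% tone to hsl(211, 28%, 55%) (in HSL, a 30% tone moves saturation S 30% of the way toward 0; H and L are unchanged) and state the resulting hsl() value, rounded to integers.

hsl(211, 20%, 55%)

S moves 30% from 28 toward 0: 28 − 8.4 = 19.6 → 20.
H and L are unchanged.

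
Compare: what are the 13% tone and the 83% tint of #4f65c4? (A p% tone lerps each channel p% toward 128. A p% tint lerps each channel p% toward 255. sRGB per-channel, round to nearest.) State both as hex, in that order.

#5569bb, #e1e5f5

#4f65c4 is rgb(79, 101, 196).
13% tone:
  R: 79 + 0.13×(128−79) = 79 + 6.37 = 85.37 → 85
  G: 101 + 0.13×(128−101) = 101 + 3.51 = 104.51 → 105
  B: 196 − 8.84 = 187.16 → 187
  → #5569bb
83% tint:
  R: 79 + 0.83×(255−79) = 79 + 146.08 = 225.08 → 225
  G: 101 + 0.83×(255−101) = 101 + 127.82 = 228.82 → 229
  B: 196 + 48.97 = 244.97 → 245
  → #e1e5f5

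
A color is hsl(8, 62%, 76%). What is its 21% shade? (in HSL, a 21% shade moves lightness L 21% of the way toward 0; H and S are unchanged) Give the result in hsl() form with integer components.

L moves 21% from 76 toward 0: 76 − 15.96 = 60.04 → 60.
H and S are unchanged.

hsl(8, 62%, 60%)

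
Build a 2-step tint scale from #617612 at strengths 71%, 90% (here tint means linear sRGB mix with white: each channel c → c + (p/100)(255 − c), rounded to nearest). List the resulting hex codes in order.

#D1D7BA, #EFF1E7

#617612 is rgb(97, 118, 18).
71%: (97 + 112.18 = 209.18→209, 118 + 97.27 = 215.27→215, 18 + 168.27 = 186.27→186) → #D1D7BA
90%: (97 + 142.2 = 239.2→239, 118 + 123.3 = 241.3→241, 18 + 213.3 = 231.3→231) → #EFF1E7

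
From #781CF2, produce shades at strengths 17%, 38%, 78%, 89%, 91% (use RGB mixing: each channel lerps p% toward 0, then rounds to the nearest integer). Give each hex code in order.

#781CF2 is rgb(120, 28, 242).
17%: (120 − 20.4 = 99.6→100, 28 − 4.76 = 23.24→23, 242 − 41.14 = 200.86→201) → #6417C9
38%: (120 − 45.6 = 74.4→74, 28 − 10.64 = 17.36→17, 242 − 91.96 = 150.04→150) → #4A1196
78%: (120 − 93.6 = 26.4→26, 28 − 21.84 = 6.16→6, 242 − 188.76 = 53.24→53) → #1A0635
89%: (120 − 106.8 = 13.2→13, 28 − 24.92 = 3.08→3, 242 − 215.38 = 26.62→27) → #0D031B
91%: (120 − 109.2 = 10.8→11, 28 − 25.48 = 2.52→3, 242 − 220.22 = 21.78→22) → #0B0316

#6417C9, #4A1196, #1A0635, #0D031B, #0B0316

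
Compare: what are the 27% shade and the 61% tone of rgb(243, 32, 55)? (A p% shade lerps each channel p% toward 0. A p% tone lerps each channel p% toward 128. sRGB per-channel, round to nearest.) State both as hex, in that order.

27% shade:
  R: 243 − 65.61 = 177.39 → 177
  G: 32 + 0.27×(0−32) = 32 − 8.64 = 23.36 → 23
  B: 55 − 14.85 = 40.15 → 40
  → #b11728
61% tone:
  R: 243 + 0.61×(128−243) = 243 − 70.15 = 172.85 → 173
  G: 32 + 0.61×(128−32) = 32 + 58.56 = 90.56 → 91
  B: 55 + 0.61×(128−55) = 55 + 44.53 = 99.53 → 100
  → #ad5b64

#b11728, #ad5b64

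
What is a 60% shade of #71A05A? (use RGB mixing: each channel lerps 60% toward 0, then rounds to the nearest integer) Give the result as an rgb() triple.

#71A05A is rgb(113, 160, 90).
Lerp each channel 60% toward 0:
  R: 113 − 67.8 = 45.2 → 45
  G: 160 + 0.6×(0−160) = 160 − 96 = 64 → 64
  B: 90 − 54 = 36 → 36

rgb(45, 64, 36)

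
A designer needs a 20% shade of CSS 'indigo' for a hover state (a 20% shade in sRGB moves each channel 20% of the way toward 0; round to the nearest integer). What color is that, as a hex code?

#3C0068

CSS indigo is rgb(75, 0, 130).
Per channel, c → c + 0.2(0 − c):
  R: 75 − 15 = 60 → 60
  G: 0 + 0.2×(0−0) = 0 + 0 = 0 → 0
  B: 130 + 0.2×(0−130) = 130 − 26 = 104 → 104
rgb(60, 0, 104) = #3C0068.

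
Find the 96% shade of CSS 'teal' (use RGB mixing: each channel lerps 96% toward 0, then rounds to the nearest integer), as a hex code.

#000505

CSS teal is rgb(0, 128, 128).
Lerp each channel 96% toward 0:
  R: 0 + 0 = 0 → 0
  G: 128 − 122.88 = 5.12 → 5
  B: 128 − 122.88 = 5.12 → 5
rgb(0, 5, 5) = #000505.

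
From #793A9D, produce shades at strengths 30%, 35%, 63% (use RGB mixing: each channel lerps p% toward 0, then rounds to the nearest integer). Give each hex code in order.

#793A9D is rgb(121, 58, 157).
30%: (121 − 36.3 = 84.7→85, 58 − 17.4 = 40.6→41, 157 − 47.1 = 109.9→110) → #55296E
35%: (121 − 42.35 = 78.65→79, 58 − 20.3 = 37.7→38, 157 − 54.95 = 102.05→102) → #4F2666
63%: (121 − 76.23 = 44.77→45, 58 − 36.54 = 21.46→21, 157 − 98.91 = 58.09→58) → #2D153A

#55296E, #4F2666, #2D153A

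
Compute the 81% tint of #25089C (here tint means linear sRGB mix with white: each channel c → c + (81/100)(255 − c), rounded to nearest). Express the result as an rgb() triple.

#25089C is rgb(37, 8, 156).
Per channel, c → c + 0.81(255 − c):
  R: 37 + 0.81×(255−37) = 37 + 176.58 = 213.58 → 214
  G: 8 + 0.81×(255−8) = 8 + 200.07 = 208.07 → 208
  B: 156 + 0.81×(255−156) = 156 + 80.19 = 236.19 → 236

rgb(214, 208, 236)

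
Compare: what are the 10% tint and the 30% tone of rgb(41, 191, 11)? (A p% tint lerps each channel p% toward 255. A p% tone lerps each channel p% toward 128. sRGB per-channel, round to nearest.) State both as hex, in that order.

10% tint:
  R: 41 + 21.4 = 62.4 → 62
  G: 191 + 0.1×(255−191) = 191 + 6.4 = 197.4 → 197
  B: 11 + 24.4 = 35.4 → 35
  → #3ec523
30% tone:
  R: 41 + 0.3×(128−41) = 41 + 26.1 = 67.1 → 67
  G: 191 − 18.9 = 172.1 → 172
  B: 11 + 35.1 = 46.1 → 46
  → #43ac2e

#3ec523, #43ac2e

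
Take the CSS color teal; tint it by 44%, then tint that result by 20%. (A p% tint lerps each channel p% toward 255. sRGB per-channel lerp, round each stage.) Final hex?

#8dc6c6

CSS teal is rgb(0, 128, 128).
Lerp each channel 44% toward 255:
  R: 0 + 0.44×(255−0) = 0 + 112.2 = 112.2 → 112
  G: 128 + 0.44×(255−128) = 128 + 55.88 = 183.88 → 184
  B: 128 + 0.44×(255−128) = 128 + 55.88 = 183.88 → 184
After the tint: rgb(112, 184, 184) = #70b8b8.
Lerp each channel 20% toward 255:
  R: 112 + 28.6 = 140.6 → 141
  G: 184 + 0.2×(255−184) = 184 + 14.2 = 198.2 → 198
  B: 184 + 0.2×(255−184) = 184 + 14.2 = 198.2 → 198
rgb(141, 198, 198) = #8dc6c6.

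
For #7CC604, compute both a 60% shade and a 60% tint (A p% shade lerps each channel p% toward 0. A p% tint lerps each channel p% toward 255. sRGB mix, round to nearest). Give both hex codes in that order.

#7CC604 is rgb(124, 198, 4).
60% shade:
  R: 124 + 0.6×(0−124) = 124 − 74.4 = 49.6 → 50
  G: 198 + 0.6×(0−198) = 198 − 118.8 = 79.2 → 79
  B: 4 + 0.6×(0−4) = 4 − 2.4 = 1.6 → 2
  → #324F02
60% tint:
  R: 124 + 78.6 = 202.6 → 203
  G: 198 + 34.2 = 232.2 → 232
  B: 4 + 0.6×(255−4) = 4 + 150.6 = 154.6 → 155
  → #CBE89B

#324F02, #CBE89B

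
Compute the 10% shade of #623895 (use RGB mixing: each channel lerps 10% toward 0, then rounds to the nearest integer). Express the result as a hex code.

#623895 is rgb(98, 56, 149).
Per channel, c → c + 0.1(0 − c):
  R: 98 − 9.8 = 88.2 → 88
  G: 56 + 0.1×(0−56) = 56 − 5.6 = 50.4 → 50
  B: 149 + 0.1×(0−149) = 149 − 14.9 = 134.1 → 134
rgb(88, 50, 134) = #583286.

#583286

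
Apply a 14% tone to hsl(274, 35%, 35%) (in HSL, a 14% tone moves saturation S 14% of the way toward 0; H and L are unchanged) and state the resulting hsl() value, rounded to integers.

hsl(274, 30%, 35%)

S moves 14% from 35 toward 0: 35 − 4.9 = 30.1 → 30.
H and L are unchanged.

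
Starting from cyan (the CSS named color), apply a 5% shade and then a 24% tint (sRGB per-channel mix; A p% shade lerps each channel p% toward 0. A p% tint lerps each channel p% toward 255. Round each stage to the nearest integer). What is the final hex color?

CSS cyan is rgb(0, 255, 255).
A 5% shade moves each channel 5% toward 0:
  R: 0 + 0 = 0 → 0
  G: 255 + 0.05×(0−255) = 255 − 12.75 = 242.25 → 242
  B: 255 + 0.05×(0−255) = 255 − 12.75 = 242.25 → 242
After the shade: rgb(0, 242, 242) = #00F2F2.
Lerp each channel 24% toward 255:
  R: 0 + 0.24×(255−0) = 0 + 61.2 = 61.2 → 61
  G: 242 + 0.24×(255−242) = 242 + 3.12 = 245.12 → 245
  B: 242 + 0.24×(255−242) = 242 + 3.12 = 245.12 → 245
rgb(61, 245, 245) = #3DF5F5.

#3DF5F5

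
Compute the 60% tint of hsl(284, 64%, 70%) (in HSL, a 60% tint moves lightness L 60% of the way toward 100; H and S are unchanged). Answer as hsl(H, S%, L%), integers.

L moves 60% from 70 toward 100: 70 + 18 = 88 → 88.
H and S are unchanged.

hsl(284, 64%, 88%)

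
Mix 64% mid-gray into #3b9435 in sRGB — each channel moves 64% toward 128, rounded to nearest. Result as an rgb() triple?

rgb(103, 135, 101)

#3b9435 is rgb(59, 148, 53).
Per channel, c → c + 0.64(128 − c):
  R: 59 + 44.16 = 103.16 → 103
  G: 148 + 0.64×(128−148) = 148 − 12.8 = 135.2 → 135
  B: 53 + 0.64×(128−53) = 53 + 48 = 101 → 101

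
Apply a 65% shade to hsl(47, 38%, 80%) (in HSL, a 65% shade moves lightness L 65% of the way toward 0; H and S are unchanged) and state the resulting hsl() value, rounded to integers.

hsl(47, 38%, 28%)

L moves 65% from 80 toward 0: 80 − 52 = 28 → 28.
H and S are unchanged.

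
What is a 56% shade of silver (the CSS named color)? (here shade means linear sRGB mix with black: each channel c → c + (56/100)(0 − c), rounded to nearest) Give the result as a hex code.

#545454

CSS silver is rgb(192, 192, 192).
Lerp each channel 56% toward 0:
  R: 192 + 0.56×(0−192) = 192 − 107.52 = 84.48 → 84
  G: 192 − 107.52 = 84.48 → 84
  B: 192 + 0.56×(0−192) = 192 − 107.52 = 84.48 → 84
rgb(84, 84, 84) = #545454.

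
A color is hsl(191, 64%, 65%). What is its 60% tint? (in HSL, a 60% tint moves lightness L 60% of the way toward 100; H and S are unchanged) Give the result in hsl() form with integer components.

L moves 60% from 65 toward 100: 65 + 21 = 86 → 86.
H and S are unchanged.

hsl(191, 64%, 86%)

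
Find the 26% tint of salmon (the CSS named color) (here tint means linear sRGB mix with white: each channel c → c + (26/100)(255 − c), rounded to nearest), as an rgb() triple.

rgb(251, 161, 151)

CSS salmon is rgb(250, 128, 114).
A 26% tint moves each channel 26% toward 255:
  R: 250 + 0.26×(255−250) = 250 + 1.3 = 251.3 → 251
  G: 128 + 33.02 = 161.02 → 161
  B: 114 + 0.26×(255−114) = 114 + 36.66 = 150.66 → 151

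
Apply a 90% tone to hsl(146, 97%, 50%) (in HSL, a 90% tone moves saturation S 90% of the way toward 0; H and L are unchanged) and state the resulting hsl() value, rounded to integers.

S moves 90% from 97 toward 0: 97 − 87.3 = 9.7 → 10.
H and L are unchanged.

hsl(146, 10%, 50%)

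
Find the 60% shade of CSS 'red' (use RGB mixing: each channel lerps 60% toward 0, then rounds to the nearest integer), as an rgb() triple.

CSS red is rgb(255, 0, 0).
Per channel, c → c + 0.6(0 − c):
  R: 255 + 0.6×(0−255) = 255 − 153 = 102 → 102
  G: 0 + 0.6×(0−0) = 0 + 0 = 0 → 0
  B: 0 + 0.6×(0−0) = 0 + 0 = 0 → 0

rgb(102, 0, 0)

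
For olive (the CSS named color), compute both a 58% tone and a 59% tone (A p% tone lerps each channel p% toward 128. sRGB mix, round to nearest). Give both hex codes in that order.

#80804a, #80804c

CSS olive is rgb(128, 128, 0).
58% tone:
  R: 128 + 0.58×(128−128) = 128 + 0 = 128 → 128
  G: 128 + 0.58×(128−128) = 128 + 0 = 128 → 128
  B: 0 + 74.24 = 74.24 → 74
  → #80804a
59% tone:
  R: 128 + 0.59×(128−128) = 128 + 0 = 128 → 128
  G: 128 + 0.59×(128−128) = 128 + 0 = 128 → 128
  B: 0 + 0.59×(128−0) = 0 + 75.52 = 75.52 → 76
  → #80804c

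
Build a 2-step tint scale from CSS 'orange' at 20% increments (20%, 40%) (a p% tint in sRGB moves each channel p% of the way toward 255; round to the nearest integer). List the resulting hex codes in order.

CSS orange is rgb(255, 165, 0).
20%: (255→255, 165 + 18 = 183→183, 0 + 51 = 51→51) → #ffb733
40%: (255→255, 165 + 36 = 201→201, 0 + 102 = 102→102) → #ffc966

#ffb733, #ffc966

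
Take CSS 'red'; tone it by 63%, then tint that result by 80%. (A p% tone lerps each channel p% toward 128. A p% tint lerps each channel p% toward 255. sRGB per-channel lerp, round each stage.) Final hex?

CSS red is rgb(255, 0, 0).
Lerp each channel 63% toward 128:
  R: 255 − 80.01 = 174.99 → 175
  G: 0 + 80.64 = 80.64 → 81
  B: 0 + 0.63×(128−0) = 0 + 80.64 = 80.64 → 81
After the tone: rgb(175, 81, 81) = #AF5151.
Per channel, c → c + 0.8(255 − c):
  R: 175 + 64 = 239 → 239
  G: 81 + 0.8×(255−81) = 81 + 139.2 = 220.2 → 220
  B: 81 + 0.8×(255−81) = 81 + 139.2 = 220.2 → 220
rgb(239, 220, 220) = #EFDCDC.

#EFDCDC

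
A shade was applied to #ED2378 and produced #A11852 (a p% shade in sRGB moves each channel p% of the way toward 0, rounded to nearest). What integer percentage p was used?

32%

#ED2378 is rgb(237, 35, 120); #A11852 is rgb(161, 24, 82).
On the R channel (widest range): 161 ≈ 237 + (p/100)(0 − 237), so p ≈ 100×(161 − 237)/(0 − 237) = -7600/-237 = 32.07.
p = 32 reproduces all three channels after rounding.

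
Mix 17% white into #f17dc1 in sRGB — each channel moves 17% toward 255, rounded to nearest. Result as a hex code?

#f393cc

#f17dc1 is rgb(241, 125, 193).
Lerp each channel 17% toward 255:
  R: 241 + 0.17×(255−241) = 241 + 2.38 = 243.38 → 243
  G: 125 + 0.17×(255−125) = 125 + 22.1 = 147.1 → 147
  B: 193 + 10.54 = 203.54 → 204
rgb(243, 147, 204) = #f393cc.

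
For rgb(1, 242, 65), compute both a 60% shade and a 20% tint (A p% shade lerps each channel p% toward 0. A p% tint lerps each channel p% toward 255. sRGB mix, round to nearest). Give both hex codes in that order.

#00611a, #34f567

60% shade:
  R: 1 − 0.6 = 0.4 → 0
  G: 242 − 145.2 = 96.8 → 97
  B: 65 − 39 = 26 → 26
  → #00611a
20% tint:
  R: 1 + 0.2×(255−1) = 1 + 50.8 = 51.8 → 52
  G: 242 + 0.2×(255−242) = 242 + 2.6 = 244.6 → 245
  B: 65 + 38 = 103 → 103
  → #34f567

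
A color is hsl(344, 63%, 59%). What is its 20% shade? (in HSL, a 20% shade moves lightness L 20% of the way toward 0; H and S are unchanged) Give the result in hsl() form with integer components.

L moves 20% from 59 toward 0: 59 − 11.8 = 47.2 → 47.
H and S are unchanged.

hsl(344, 63%, 47%)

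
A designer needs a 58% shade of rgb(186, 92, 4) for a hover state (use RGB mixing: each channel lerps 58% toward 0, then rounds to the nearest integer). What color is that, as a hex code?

Lerp each channel 58% toward 0:
  R: 186 + 0.58×(0−186) = 186 − 107.88 = 78.12 → 78
  G: 92 + 0.58×(0−92) = 92 − 53.36 = 38.64 → 39
  B: 4 − 2.32 = 1.68 → 2
rgb(78, 39, 2) = #4E2702.

#4E2702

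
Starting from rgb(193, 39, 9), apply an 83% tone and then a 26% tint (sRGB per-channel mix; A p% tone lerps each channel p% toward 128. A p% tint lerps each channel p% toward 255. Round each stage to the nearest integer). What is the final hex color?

Lerp each channel 83% toward 128:
  R: 193 − 53.95 = 139.05 → 139
  G: 39 + 0.83×(128−39) = 39 + 73.87 = 112.87 → 113
  B: 9 + 0.83×(128−9) = 9 + 98.77 = 107.77 → 108
After the tone: rgb(139, 113, 108) = #8b716c.
Lerp each channel 26% toward 255:
  R: 139 + 0.26×(255−139) = 139 + 30.16 = 169.16 → 169
  G: 113 + 36.92 = 149.92 → 150
  B: 108 + 0.26×(255−108) = 108 + 38.22 = 146.22 → 146
rgb(169, 150, 146) = #a99692.

#a99692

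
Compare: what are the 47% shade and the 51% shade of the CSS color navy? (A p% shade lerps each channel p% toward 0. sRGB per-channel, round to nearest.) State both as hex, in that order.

CSS navy is rgb(0, 0, 128).
47% shade:
  R: 0 + 0.47×(0−0) = 0 + 0 = 0 → 0
  G: 0 + 0.47×(0−0) = 0 + 0 = 0 → 0
  B: 128 + 0.47×(0−128) = 128 − 60.16 = 67.84 → 68
  → #000044
51% shade:
  R: 0 + 0.51×(0−0) = 0 + 0 = 0 → 0
  G: 0 + 0.51×(0−0) = 0 + 0 = 0 → 0
  B: 128 + 0.51×(0−128) = 128 − 65.28 = 62.72 → 63
  → #00003F

#000044, #00003F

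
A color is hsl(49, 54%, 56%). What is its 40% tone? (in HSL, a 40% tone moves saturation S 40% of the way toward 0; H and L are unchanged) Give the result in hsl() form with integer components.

S moves 40% from 54 toward 0: 54 − 21.6 = 32.4 → 32.
H and L are unchanged.

hsl(49, 32%, 56%)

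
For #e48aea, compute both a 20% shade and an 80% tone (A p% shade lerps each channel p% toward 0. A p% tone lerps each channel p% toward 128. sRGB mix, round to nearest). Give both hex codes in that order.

#e48aea is rgb(228, 138, 234).
20% shade:
  R: 228 − 45.6 = 182.4 → 182
  G: 138 − 27.6 = 110.4 → 110
  B: 234 − 46.8 = 187.2 → 187
  → #b66ebb
80% tone:
  R: 228 − 80 = 148 → 148
  G: 138 + 0.8×(128−138) = 138 − 8 = 130 → 130
  B: 234 − 84.8 = 149.2 → 149
  → #948295

#b66ebb, #948295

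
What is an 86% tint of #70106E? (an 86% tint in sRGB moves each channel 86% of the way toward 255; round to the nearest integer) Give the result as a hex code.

#EBDEEB

#70106E is rgb(112, 16, 110).
Per channel, c → c + 0.86(255 − c):
  R: 112 + 0.86×(255−112) = 112 + 122.98 = 234.98 → 235
  G: 16 + 205.54 = 221.54 → 222
  B: 110 + 124.7 = 234.7 → 235
rgb(235, 222, 235) = #EBDEEB.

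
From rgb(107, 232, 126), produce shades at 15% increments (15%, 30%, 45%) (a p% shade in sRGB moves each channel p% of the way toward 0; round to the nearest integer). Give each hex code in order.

15%: (107 − 16.05 = 90.95→91, 232 − 34.8 = 197.2→197, 126 − 18.9 = 107.1→107) → #5BC56B
30%: (107 − 32.1 = 74.9→75, 232 − 69.6 = 162.4→162, 126 − 37.8 = 88.2→88) → #4BA258
45%: (107 − 48.15 = 58.85→59, 232 − 104.4 = 127.6→128, 126 − 56.7 = 69.3→69) → #3B8045

#5BC56B, #4BA258, #3B8045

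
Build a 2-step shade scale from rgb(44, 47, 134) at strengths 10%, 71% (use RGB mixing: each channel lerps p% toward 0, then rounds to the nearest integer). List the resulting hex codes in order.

#282A79, #0D0E27

10%: (44 − 4.4 = 39.6→40, 47 − 4.7 = 42.3→42, 134 − 13.4 = 120.6→121) → #282A79
71%: (44 − 31.24 = 12.76→13, 47 − 33.37 = 13.63→14, 134 − 95.14 = 38.86→39) → #0D0E27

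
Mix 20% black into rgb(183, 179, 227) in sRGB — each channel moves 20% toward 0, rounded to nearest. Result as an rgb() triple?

A 20% shade moves each channel 20% toward 0:
  R: 183 − 36.6 = 146.4 → 146
  G: 179 + 0.2×(0−179) = 179 − 35.8 = 143.2 → 143
  B: 227 − 45.4 = 181.6 → 182

rgb(146, 143, 182)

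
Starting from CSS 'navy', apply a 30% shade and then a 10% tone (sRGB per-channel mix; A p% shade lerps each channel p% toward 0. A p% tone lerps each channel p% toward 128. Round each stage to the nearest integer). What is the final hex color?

#0D0D5E

CSS navy is rgb(0, 0, 128).
Per channel, c → c + 0.3(0 − c):
  R: 0 + 0.3×(0−0) = 0 + 0 = 0 → 0
  G: 0 + 0.3×(0−0) = 0 + 0 = 0 → 0
  B: 128 − 38.4 = 89.6 → 90
After the shade: rgb(0, 0, 90) = #00005A.
A 10% tone moves each channel 10% toward 128:
  R: 0 + 0.1×(128−0) = 0 + 12.8 = 12.8 → 13
  G: 0 + 0.1×(128−0) = 0 + 12.8 = 12.8 → 13
  B: 90 + 0.1×(128−90) = 90 + 3.8 = 93.8 → 94
rgb(13, 13, 94) = #0D0D5E.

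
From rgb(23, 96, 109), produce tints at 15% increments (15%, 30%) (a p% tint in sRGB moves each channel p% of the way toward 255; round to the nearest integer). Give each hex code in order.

15%: (23 + 34.8 = 57.8→58, 96 + 23.85 = 119.85→120, 109 + 21.9 = 130.9→131) → #3a7883
30%: (23 + 69.6 = 92.6→93, 96 + 47.7 = 143.7→144, 109 + 43.8 = 152.8→153) → #5d9099

#3a7883, #5d9099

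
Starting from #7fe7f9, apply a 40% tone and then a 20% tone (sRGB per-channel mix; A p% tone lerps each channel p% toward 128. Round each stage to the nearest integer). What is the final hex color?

#7fb2ba

#7fe7f9 is rgb(127, 231, 249).
Lerp each channel 40% toward 128:
  R: 127 + 0.4 = 127.4 → 127
  G: 231 + 0.4×(128−231) = 231 − 41.2 = 189.8 → 190
  B: 249 + 0.4×(128−249) = 249 − 48.4 = 200.6 → 201
After the tone: rgb(127, 190, 201) = #7fbec9.
Lerp each channel 20% toward 128:
  R: 127 + 0.2×(128−127) = 127 + 0.2 = 127.2 → 127
  G: 190 − 12.4 = 177.6 → 178
  B: 201 + 0.2×(128−201) = 201 − 14.6 = 186.4 → 186
rgb(127, 178, 186) = #7fb2ba.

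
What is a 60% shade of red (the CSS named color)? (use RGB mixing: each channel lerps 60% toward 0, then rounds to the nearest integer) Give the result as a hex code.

#660000

CSS red is rgb(255, 0, 0).
Lerp each channel 60% toward 0:
  R: 255 + 0.6×(0−255) = 255 − 153 = 102 → 102
  G: 0 + 0 = 0 → 0
  B: 0 + 0 = 0 → 0
rgb(102, 0, 0) = #660000.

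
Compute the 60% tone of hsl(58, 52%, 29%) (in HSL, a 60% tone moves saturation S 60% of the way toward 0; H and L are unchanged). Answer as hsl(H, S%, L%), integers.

hsl(58, 21%, 29%)

S moves 60% from 52 toward 0: 52 − 31.2 = 20.8 → 21.
H and L are unchanged.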